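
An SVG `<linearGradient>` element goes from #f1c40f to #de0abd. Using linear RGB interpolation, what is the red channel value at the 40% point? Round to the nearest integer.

233

R₁ = 241 (from #f1c40f), R₂ = 222 (from #de0abd).
R = 241 + 0.4 × (222 − 241) = 233.4 → 233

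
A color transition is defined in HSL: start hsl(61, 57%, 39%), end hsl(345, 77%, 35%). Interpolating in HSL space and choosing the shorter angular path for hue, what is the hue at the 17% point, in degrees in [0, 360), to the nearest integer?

48

Hue: 345 − 61 = 284°, but |284| > 180 so the shorter arc goes the other way: Δh = 284 − 360 = -76°.
H = 61 + 0.17 × (-76) = 48.08 → 48°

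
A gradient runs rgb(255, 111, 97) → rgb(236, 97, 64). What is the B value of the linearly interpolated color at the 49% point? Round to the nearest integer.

81

B = 97 + 0.49 × (64 − 97) = 80.83 → 81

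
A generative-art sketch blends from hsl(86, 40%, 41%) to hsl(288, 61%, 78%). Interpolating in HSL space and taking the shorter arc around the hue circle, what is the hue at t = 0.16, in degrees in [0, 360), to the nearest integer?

Hue: 288 − 86 = 202°, but |202| > 180 so the shorter arc goes the other way: Δh = 202 − 360 = -158°.
H = 86 + 0.16 × (-158) = 60.72 → 61°

61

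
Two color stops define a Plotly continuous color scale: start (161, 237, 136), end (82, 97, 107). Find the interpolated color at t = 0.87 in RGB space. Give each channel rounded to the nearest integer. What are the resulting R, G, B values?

(92, 115, 111)

R = 161 + 0.87 × (82 − 161) = 161 + 0.87 × -79 = 92.27 → 92
G = 237 + 0.87 × (97 − 237) = 237 + 0.87 × -140 = 115.2 → 115
B = 136 + 0.87 × (107 − 136) = 136 + 0.87 × -29 = 110.77 → 111
So the blended color is (92, 115, 111), about #5c736f.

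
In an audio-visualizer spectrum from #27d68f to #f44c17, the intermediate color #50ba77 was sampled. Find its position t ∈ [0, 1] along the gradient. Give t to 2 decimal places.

0.20

Invert the lerp on the R channel (largest span, 205): t = (80 − 39) / (244 − 39) = 41/205 = 0.2.
Check on G: (186 − 214)/(76 − 214) = 0.2029 ✓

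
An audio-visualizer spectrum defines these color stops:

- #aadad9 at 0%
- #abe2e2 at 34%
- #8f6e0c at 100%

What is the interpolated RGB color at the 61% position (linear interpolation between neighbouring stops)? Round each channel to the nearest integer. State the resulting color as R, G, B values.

61% lies between the 34% and 100% stops, so the local fraction is t = (61 − 34)/(100 − 34) = 27/66 ≈ 0.4091.
#abe2e2 → (171, 226, 226); #8f6e0c → (143, 110, 12).
R = 171 + 0.4091 × (143 − 171) = 159.545 → 160
G = 226 + 0.4091 × (110 − 226) = 178.544 → 179
B = 226 + 0.4091 × (12 − 226) = 138.453 → 138

(160, 179, 138)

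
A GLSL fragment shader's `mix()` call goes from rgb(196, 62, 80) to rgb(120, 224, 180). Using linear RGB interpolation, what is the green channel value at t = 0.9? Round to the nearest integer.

G = 62 + 0.9 × (224 − 62) = 207.8 → 208

208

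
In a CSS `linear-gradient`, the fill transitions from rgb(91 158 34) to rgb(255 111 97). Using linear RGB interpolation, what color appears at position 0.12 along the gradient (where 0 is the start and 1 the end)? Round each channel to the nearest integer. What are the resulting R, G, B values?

R = 91 + 0.12 × (255 − 91) = 91 + 0.12 × 164 = 110.68 → 111
G = 158 + 0.12 × (111 − 158) = 158 + 0.12 × -47 = 152.36 → 152
B = 34 + 0.12 × (97 − 34) = 34 + 0.12 × 63 = 41.56 → 42

(111, 152, 42)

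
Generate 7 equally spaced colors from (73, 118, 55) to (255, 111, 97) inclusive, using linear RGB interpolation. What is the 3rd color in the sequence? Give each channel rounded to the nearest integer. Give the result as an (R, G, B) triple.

(134, 116, 69)

With 7 swatches and endpoints inclusive, swatch 3 sits at t = (3 − 1)/(7 − 1) = 2/6 ≈ 0.3333.
R = 73 + 0.3333 × (255 − 73) = 133.661 → 134
G = 118 + 0.3333 × (111 − 118) = 115.667 → 116
B = 55 + 0.3333 × (97 − 55) = 68.999 → 69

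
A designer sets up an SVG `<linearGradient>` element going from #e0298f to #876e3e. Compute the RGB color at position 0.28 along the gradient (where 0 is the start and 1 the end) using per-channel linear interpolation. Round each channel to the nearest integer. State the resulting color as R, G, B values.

(199, 60, 120)

#e0298f → (224, 41, 143); #876e3e → (135, 110, 62).
R = 224 + 0.28 × (135 − 224) = 224 + 0.28 × -89 = 199.08 → 199
G = 41 + 0.28 × (110 − 41) = 41 + 0.28 × 69 = 60.32 → 60
B = 143 + 0.28 × (62 − 143) = 143 + 0.28 × -81 = 120.32 → 120
So the blended color is (199, 60, 120), about #c73c78.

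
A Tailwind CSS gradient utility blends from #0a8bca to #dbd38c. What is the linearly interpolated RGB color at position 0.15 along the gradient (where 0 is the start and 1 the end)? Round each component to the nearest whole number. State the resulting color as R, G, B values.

#0a8bca → (10, 139, 202); #dbd38c → (219, 211, 140).
R = 10 + 0.15 × (219 − 10) = 10 + 0.15 × 209 = 41.35 → 41
G = 139 + 0.15 × (211 − 139) = 139 + 0.15 × 72 = 149.8 → 150
B = 202 + 0.15 × (140 − 202) = 202 + 0.15 × -62 = 192.7 → 193

(41, 150, 193)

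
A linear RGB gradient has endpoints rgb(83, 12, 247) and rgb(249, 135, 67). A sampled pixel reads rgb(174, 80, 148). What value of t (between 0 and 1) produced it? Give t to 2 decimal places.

0.55

Invert the lerp on the B channel (largest span, 180): t = (148 − 247) / (67 − 247) = -99/-180 = 0.55.
Check on R: (174 − 83)/(249 − 83) = 0.5482 ✓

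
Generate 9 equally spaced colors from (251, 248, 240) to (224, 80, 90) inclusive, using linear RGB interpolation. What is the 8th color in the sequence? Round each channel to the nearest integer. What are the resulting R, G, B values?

With 9 swatches and endpoints inclusive, swatch 8 sits at t = (8 − 1)/(9 − 1) = 7/8 ≈ 0.875.
R = 251 + 0.875 × (224 − 251) = 227.375 → 227
G = 248 + 0.875 × (80 − 248) = 101 → 101
B = 240 + 0.875 × (90 − 240) = 108.75 → 109

(227, 101, 109)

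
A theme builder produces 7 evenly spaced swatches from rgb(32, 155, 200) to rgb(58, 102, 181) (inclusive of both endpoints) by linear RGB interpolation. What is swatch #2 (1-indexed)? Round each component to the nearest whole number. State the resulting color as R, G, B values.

(36, 146, 197)

With 7 swatches and endpoints inclusive, swatch 2 sits at t = (2 − 1)/(7 − 1) = 1/6 ≈ 0.1667.
R = 32 + 0.1667 × (58 − 32) = 36.334 → 36
G = 155 + 0.1667 × (102 − 155) = 146.165 → 146
B = 200 + 0.1667 × (181 − 200) = 196.833 → 197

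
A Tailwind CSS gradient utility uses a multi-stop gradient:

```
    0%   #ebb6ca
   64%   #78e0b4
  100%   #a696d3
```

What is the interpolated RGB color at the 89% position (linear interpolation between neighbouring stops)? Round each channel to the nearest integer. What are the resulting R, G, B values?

(152, 173, 202)

89% lies between the 64% and 100% stops, so the local fraction is t = (89 − 64)/(100 − 64) = 25/36 ≈ 0.6944.
#78e0b4 → (120, 224, 180); #a696d3 → (166, 150, 211).
R = 120 + 0.6944 × (166 − 120) = 151.942 → 152
G = 224 + 0.6944 × (150 − 224) = 172.614 → 173
B = 180 + 0.6944 × (211 − 180) = 201.526 → 202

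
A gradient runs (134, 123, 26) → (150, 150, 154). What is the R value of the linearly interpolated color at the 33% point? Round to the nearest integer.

139

R = 134 + 0.33 × (150 − 134) = 139.28 → 139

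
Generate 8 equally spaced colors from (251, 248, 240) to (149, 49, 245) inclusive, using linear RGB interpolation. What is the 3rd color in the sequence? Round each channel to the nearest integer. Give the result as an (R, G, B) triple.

(222, 191, 241)

With 8 swatches and endpoints inclusive, swatch 3 sits at t = (3 − 1)/(8 − 1) = 2/7 ≈ 0.2857.
R = 251 + 0.2857 × (149 − 251) = 221.859 → 222
G = 248 + 0.2857 × (49 − 248) = 191.146 → 191
B = 240 + 0.2857 × (245 − 240) = 241.429 → 241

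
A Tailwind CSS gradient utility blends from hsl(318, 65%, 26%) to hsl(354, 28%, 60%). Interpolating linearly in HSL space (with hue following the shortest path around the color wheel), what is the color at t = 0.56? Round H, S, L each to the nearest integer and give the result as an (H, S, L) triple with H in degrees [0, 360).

Hue arc: Δh = 354 − 318 = 36° (|Δh| ≤ 180, already the shorter path).
H = 318 + 0.56 × (36) = 338.16 → 338°
S = 65 + 0.56 × (28 − 65) = 44.28 → 44%
L = 26 + 0.56 × (60 − 26) = 45.04 → 45%

(338, 44, 45)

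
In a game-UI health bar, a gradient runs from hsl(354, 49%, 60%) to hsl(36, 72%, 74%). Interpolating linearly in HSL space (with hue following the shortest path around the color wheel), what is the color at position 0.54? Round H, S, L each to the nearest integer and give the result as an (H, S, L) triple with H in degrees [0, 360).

Hue: 36 − 354 = -318°, but |-318| > 180 so the shorter arc goes the other way: Δh = -318 + 360 = 42°.
H = 354 + 0.54 × (42) = 376.68 → 377 → 377 mod 360 = 17°
S = 49 + 0.54 × (72 − 49) = 61.42 → 61%
L = 60 + 0.54 × (74 − 60) = 67.56 → 68%

(17, 61, 68)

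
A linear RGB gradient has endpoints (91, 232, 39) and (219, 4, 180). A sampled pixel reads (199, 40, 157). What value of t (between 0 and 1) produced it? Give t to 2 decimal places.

Invert the lerp on the G channel (largest span, 228): t = (40 − 232) / (4 − 232) = -192/-228 = 0.84211.
Check on R: (199 − 91)/(219 − 91) = 0.8438 ✓

0.84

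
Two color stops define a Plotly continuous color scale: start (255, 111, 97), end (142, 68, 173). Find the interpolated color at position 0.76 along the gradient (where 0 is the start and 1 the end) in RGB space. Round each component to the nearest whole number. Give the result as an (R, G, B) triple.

(169, 78, 155)

R = 255 + 0.76 × (142 − 255) = 255 + 0.76 × -113 = 169.12 → 169
G = 111 + 0.76 × (68 − 111) = 111 + 0.76 × -43 = 78.32 → 78
B = 97 + 0.76 × (173 − 97) = 97 + 0.76 × 76 = 154.76 → 155
So the blended color is (169, 78, 155), about #a94e9b.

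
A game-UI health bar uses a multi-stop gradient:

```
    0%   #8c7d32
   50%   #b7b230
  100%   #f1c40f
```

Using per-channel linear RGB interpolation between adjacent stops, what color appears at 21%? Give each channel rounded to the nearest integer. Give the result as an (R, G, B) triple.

21% lies between the 0% and 50% stops, so the local fraction is t = (21 − 0)/(50 − 0) = 21/50 ≈ 0.42.
#8c7d32 → (140, 125, 50); #b7b230 → (183, 178, 48).
R = 140 + 0.42 × (183 − 140) = 158.06 → 158
G = 125 + 0.42 × (178 − 125) = 147.26 → 147
B = 50 + 0.42 × (48 − 50) = 49.16 → 49

(158, 147, 49)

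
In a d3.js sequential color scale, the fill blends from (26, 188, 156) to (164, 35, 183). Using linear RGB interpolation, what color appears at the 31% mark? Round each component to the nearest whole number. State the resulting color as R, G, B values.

(69, 141, 164)

31% corresponds to t = 0.31.
R = 26 + 0.31 × (164 − 26) = 26 + 0.31 × 138 = 68.78 → 69
G = 188 + 0.31 × (35 − 188) = 188 + 0.31 × -153 = 140.57 → 141
B = 156 + 0.31 × (183 − 156) = 156 + 0.31 × 27 = 164.37 → 164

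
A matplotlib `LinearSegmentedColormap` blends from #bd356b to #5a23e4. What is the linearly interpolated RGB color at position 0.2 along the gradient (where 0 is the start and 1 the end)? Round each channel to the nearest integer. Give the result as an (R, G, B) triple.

(169, 49, 131)

#bd356b → (189, 53, 107); #5a23e4 → (90, 35, 228).
R = 189 + 0.2 × (90 − 189) = 189 + 0.2 × -99 = 169.2 → 169
G = 53 + 0.2 × (35 − 53) = 53 + 0.2 × -18 = 49.4 → 49
B = 107 + 0.2 × (228 − 107) = 107 + 0.2 × 121 = 131.2 → 131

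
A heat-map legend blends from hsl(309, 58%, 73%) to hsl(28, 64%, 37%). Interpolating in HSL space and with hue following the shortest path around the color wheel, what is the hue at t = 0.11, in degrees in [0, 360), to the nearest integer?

Hue: 28 − 309 = -281°, but |-281| > 180 so the shorter arc goes the other way: Δh = -281 + 360 = 79°.
H = 309 + 0.11 × (79) = 317.69 → 318°

318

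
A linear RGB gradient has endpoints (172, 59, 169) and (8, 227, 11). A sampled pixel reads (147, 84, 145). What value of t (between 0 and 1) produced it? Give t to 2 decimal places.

0.15

Invert the lerp on the G channel (largest span, 168): t = (84 − 59) / (227 − 59) = 25/168 = 0.14881.
Check on R: (147 − 172)/(8 − 172) = 0.1524 ✓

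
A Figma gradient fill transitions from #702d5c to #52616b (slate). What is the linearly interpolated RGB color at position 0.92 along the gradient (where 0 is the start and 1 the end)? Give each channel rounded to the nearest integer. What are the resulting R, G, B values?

(84, 93, 106)

#702d5c → (112, 45, 92); #52616b → (82, 97, 107).
R = 112 + 0.92 × (82 − 112) = 112 + 0.92 × -30 = 84.4 → 84
G = 45 + 0.92 × (97 − 45) = 45 + 0.92 × 52 = 92.84 → 93
B = 92 + 0.92 × (107 − 92) = 92 + 0.92 × 15 = 105.8 → 106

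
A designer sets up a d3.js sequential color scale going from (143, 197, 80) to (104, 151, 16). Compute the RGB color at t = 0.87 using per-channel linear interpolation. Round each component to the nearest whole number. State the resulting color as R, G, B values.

R = 143 + 0.87 × (104 − 143) = 143 + 0.87 × -39 = 109.07 → 109
G = 197 + 0.87 × (151 − 197) = 197 + 0.87 × -46 = 156.98 → 157
B = 80 + 0.87 × (16 − 80) = 80 + 0.87 × -64 = 24.32 → 24

(109, 157, 24)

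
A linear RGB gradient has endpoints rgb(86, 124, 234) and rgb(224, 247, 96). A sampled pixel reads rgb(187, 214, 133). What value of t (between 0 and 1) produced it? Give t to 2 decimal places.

Invert the lerp on the R channel (largest span, 138): t = (187 − 86) / (224 − 86) = 101/138 = 0.73188.
Check on G: (214 − 124)/(247 − 124) = 0.7317 ✓

0.73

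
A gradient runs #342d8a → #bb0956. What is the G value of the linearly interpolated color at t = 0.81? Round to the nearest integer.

16

G₁ = 45 (from #342d8a), G₂ = 9 (from #bb0956).
G = 45 + 0.81 × (9 − 45) = 15.84 → 16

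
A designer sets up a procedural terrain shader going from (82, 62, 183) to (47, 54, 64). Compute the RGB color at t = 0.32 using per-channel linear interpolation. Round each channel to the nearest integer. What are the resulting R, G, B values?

R = 82 + 0.32 × (47 − 82) = 82 + 0.32 × -35 = 70.8 → 71
G = 62 + 0.32 × (54 − 62) = 62 + 0.32 × -8 = 59.44 → 59
B = 183 + 0.32 × (64 − 183) = 183 + 0.32 × -119 = 144.92 → 145
So the blended color is (71, 59, 145), about #473b91.

(71, 59, 145)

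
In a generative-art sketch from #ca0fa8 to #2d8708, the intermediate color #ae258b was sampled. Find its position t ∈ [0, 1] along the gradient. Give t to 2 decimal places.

0.18

Invert the lerp on the B channel (largest span, 160): t = (139 − 168) / (8 − 168) = -29/-160 = 0.18125.
Check on R: (174 − 202)/(45 − 202) = 0.1783 ✓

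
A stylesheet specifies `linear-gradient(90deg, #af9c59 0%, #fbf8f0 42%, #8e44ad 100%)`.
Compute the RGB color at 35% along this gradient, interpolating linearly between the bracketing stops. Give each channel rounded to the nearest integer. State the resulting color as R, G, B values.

(238, 233, 215)

35% lies between the 0% and 42% stops, so the local fraction is t = (35 − 0)/(42 − 0) = 35/42 ≈ 0.8333.
#af9c59 → (175, 156, 89); #fbf8f0 → (251, 248, 240).
R = 175 + 0.8333 × (251 − 175) = 238.331 → 238
G = 156 + 0.8333 × (248 − 156) = 232.664 → 233
B = 89 + 0.8333 × (240 − 89) = 214.828 → 215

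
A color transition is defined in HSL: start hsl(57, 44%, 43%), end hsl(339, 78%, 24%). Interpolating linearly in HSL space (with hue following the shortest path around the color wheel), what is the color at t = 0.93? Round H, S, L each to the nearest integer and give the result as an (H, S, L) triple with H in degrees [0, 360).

(344, 76, 25)

Hue: 339 − 57 = 282°, but |282| > 180 so the shorter arc goes the other way: Δh = 282 − 360 = -78°.
H = 57 + 0.93 × (-78) = -15.54 → -16 → -16 mod 360 = 344°
S = 44 + 0.93 × (78 − 44) = 75.62 → 76%
L = 43 + 0.93 × (24 − 43) = 25.33 → 25%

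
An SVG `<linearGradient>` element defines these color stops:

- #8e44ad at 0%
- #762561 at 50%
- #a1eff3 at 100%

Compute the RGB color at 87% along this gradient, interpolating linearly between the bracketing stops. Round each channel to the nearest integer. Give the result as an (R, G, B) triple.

87% lies between the 50% and 100% stops, so the local fraction is t = (87 − 50)/(100 − 50) = 37/50 ≈ 0.74.
#762561 → (118, 37, 97); #a1eff3 → (161, 239, 243).
R = 118 + 0.74 × (161 − 118) = 149.82 → 150
G = 37 + 0.74 × (239 − 37) = 186.48 → 186
B = 97 + 0.74 × (243 − 97) = 205.04 → 205

(150, 186, 205)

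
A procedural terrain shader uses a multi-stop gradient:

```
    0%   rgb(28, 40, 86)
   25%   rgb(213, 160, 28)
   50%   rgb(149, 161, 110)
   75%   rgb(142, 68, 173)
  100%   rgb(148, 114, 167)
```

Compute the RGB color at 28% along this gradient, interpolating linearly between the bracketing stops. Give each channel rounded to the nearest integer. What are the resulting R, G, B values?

28% lies between the 25% and 50% stops, so the local fraction is t = (28 − 25)/(50 − 25) = 3/25 ≈ 0.12.
R = 213 + 0.12 × (149 − 213) = 205.32 → 205
G = 160 + 0.12 × (161 − 160) = 160.12 → 160
B = 28 + 0.12 × (110 − 28) = 37.84 → 38

(205, 160, 38)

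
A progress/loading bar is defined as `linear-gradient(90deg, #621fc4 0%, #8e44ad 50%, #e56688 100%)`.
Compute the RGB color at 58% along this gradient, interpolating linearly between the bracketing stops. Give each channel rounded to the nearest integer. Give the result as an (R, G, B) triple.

(156, 73, 167)

58% lies between the 50% and 100% stops, so the local fraction is t = (58 − 50)/(100 − 50) = 8/50 ≈ 0.16.
#8e44ad → (142, 68, 173); #e56688 → (229, 102, 136).
R = 142 + 0.16 × (229 − 142) = 155.92 → 156
G = 68 + 0.16 × (102 − 68) = 73.44 → 73
B = 173 + 0.16 × (136 − 173) = 167.08 → 167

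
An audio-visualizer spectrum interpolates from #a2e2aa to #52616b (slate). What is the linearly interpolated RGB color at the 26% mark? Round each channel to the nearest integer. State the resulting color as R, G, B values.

(141, 192, 154)

#a2e2aa → (162, 226, 170); #52616b → (82, 97, 107).
26% corresponds to t = 0.26.
R = 162 + 0.26 × (82 − 162) = 162 + 0.26 × -80 = 141.2 → 141
G = 226 + 0.26 × (97 − 226) = 226 + 0.26 × -129 = 192.46 → 192
B = 170 + 0.26 × (107 − 170) = 170 + 0.26 × -63 = 153.62 → 154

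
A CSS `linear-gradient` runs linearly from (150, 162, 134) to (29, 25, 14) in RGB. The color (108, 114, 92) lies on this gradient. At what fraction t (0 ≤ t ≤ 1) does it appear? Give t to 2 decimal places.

Invert the lerp on the G channel (largest span, 137): t = (114 − 162) / (25 − 162) = -48/-137 = 0.35036.
Check on R: (108 − 150)/(29 − 150) = 0.3471 ✓

0.35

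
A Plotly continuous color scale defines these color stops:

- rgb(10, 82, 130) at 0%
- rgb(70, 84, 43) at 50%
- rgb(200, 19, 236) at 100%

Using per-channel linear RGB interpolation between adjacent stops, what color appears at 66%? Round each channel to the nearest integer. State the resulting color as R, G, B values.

66% lies between the 50% and 100% stops, so the local fraction is t = (66 − 50)/(100 − 50) = 16/50 ≈ 0.32.
R = 70 + 0.32 × (200 − 70) = 111.6 → 112
G = 84 + 0.32 × (19 − 84) = 63.2 → 63
B = 43 + 0.32 × (236 − 43) = 104.76 → 105

(112, 63, 105)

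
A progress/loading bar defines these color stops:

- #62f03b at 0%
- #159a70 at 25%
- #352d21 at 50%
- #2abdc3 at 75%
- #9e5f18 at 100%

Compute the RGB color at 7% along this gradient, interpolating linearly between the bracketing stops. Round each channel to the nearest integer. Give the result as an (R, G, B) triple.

(76, 216, 74)

7% lies between the 0% and 25% stops, so the local fraction is t = (7 − 0)/(25 − 0) = 7/25 ≈ 0.28.
#62f03b → (98, 240, 59); #159a70 → (21, 154, 112).
R = 98 + 0.28 × (21 − 98) = 76.44 → 76
G = 240 + 0.28 × (154 − 240) = 215.92 → 216
B = 59 + 0.28 × (112 − 59) = 73.84 → 74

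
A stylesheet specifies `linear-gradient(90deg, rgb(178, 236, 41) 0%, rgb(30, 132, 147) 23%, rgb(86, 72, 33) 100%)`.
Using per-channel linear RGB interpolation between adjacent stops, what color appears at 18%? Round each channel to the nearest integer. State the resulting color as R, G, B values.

18% lies between the 0% and 23% stops, so the local fraction is t = (18 − 0)/(23 − 0) = 18/23 ≈ 0.7826.
R = 178 + 0.7826 × (30 − 178) = 62.175 → 62
G = 236 + 0.7826 × (132 − 236) = 154.61 → 155
B = 41 + 0.7826 × (147 − 41) = 123.956 → 124

(62, 155, 124)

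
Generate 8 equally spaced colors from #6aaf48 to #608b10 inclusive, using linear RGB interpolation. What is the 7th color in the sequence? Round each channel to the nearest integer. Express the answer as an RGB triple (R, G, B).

(97, 144, 24)

With 8 swatches and endpoints inclusive, swatch 7 sits at t = (7 − 1)/(8 − 1) = 6/7 ≈ 0.8571.
#6aaf48 → (106, 175, 72); #608b10 → (96, 139, 16).
R = 106 + 0.8571 × (96 − 106) = 97.429 → 97
G = 175 + 0.8571 × (139 − 175) = 144.144 → 144
B = 72 + 0.8571 × (16 − 72) = 24.002 → 24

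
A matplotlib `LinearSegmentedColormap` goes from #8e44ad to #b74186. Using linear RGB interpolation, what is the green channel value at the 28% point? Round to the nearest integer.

G₁ = 68 (from #8e44ad), G₂ = 65 (from #b74186).
G = 68 + 0.28 × (65 − 68) = 67.16 → 67

67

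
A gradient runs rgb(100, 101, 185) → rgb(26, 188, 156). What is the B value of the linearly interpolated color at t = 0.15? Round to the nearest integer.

B = 185 + 0.15 × (156 − 185) = 180.65 → 181

181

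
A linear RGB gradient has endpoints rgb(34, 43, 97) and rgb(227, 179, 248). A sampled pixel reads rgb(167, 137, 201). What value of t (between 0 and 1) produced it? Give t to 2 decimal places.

0.69

Invert the lerp on the R channel (largest span, 193): t = (167 − 34) / (227 − 34) = 133/193 = 0.68912.
Check on G: (137 − 43)/(179 − 43) = 0.6912 ✓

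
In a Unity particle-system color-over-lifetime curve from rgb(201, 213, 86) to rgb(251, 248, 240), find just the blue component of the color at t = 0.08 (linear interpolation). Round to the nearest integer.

98

B = 86 + 0.08 × (240 − 86) = 98.32 → 98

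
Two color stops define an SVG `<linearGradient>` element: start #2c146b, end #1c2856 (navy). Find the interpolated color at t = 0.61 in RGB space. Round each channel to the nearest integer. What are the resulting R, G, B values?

#2c146b → (44, 20, 107); #1c2856 → (28, 40, 86).
R = 44 + 0.61 × (28 − 44) = 44 + 0.61 × -16 = 34.24 → 34
G = 20 + 0.61 × (40 − 20) = 20 + 0.61 × 20 = 32.2 → 32
B = 107 + 0.61 × (86 − 107) = 107 + 0.61 × -21 = 94.19 → 94
So the blended color is (34, 32, 94), about #22205e.

(34, 32, 94)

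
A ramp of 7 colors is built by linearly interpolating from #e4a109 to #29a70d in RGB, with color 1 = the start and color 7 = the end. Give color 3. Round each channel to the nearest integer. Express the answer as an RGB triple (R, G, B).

With 7 swatches and endpoints inclusive, swatch 3 sits at t = (3 − 1)/(7 − 1) = 2/6 ≈ 0.3333.
#e4a109 → (228, 161, 9); #29a70d → (41, 167, 13).
R = 228 + 0.3333 × (41 − 228) = 165.673 → 166
G = 161 + 0.3333 × (167 − 161) = 163 → 163
B = 9 + 0.3333 × (13 − 9) = 10.333 → 10

(166, 163, 10)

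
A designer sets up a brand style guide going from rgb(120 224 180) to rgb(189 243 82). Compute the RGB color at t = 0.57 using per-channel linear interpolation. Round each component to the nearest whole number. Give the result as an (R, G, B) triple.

R = 120 + 0.57 × (189 − 120) = 120 + 0.57 × 69 = 159.33 → 159
G = 224 + 0.57 × (243 − 224) = 224 + 0.57 × 19 = 234.83 → 235
B = 180 + 0.57 × (82 − 180) = 180 + 0.57 × -98 = 124.14 → 124

(159, 235, 124)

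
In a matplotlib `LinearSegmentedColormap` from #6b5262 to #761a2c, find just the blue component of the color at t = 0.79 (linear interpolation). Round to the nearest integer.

B₁ = 98 (from #6b5262), B₂ = 44 (from #761a2c).
B = 98 + 0.79 × (44 − 98) = 55.34 → 55

55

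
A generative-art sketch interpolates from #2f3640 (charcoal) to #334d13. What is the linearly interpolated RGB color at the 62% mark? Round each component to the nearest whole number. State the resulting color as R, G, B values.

(49, 68, 36)

#2f3640 → (47, 54, 64); #334d13 → (51, 77, 19).
62% corresponds to t = 0.62.
R = 47 + 0.62 × (51 − 47) = 47 + 0.62 × 4 = 49.48 → 49
G = 54 + 0.62 × (77 − 54) = 54 + 0.62 × 23 = 68.26 → 68
B = 64 + 0.62 × (19 − 64) = 64 + 0.62 × -45 = 36.1 → 36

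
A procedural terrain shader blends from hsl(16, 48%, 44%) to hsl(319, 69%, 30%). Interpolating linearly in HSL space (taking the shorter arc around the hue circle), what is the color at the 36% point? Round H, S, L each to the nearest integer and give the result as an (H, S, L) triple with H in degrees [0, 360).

(355, 56, 39)

Hue: 319 − 16 = 303°, but |303| > 180 so the shorter arc goes the other way: Δh = 303 − 360 = -57°.
H = 16 + 0.36 × (-57) = -4.52 → -5 → -5 mod 360 = 355°
S = 48 + 0.36 × (69 − 48) = 55.56 → 56%
L = 44 + 0.36 × (30 − 44) = 38.96 → 39%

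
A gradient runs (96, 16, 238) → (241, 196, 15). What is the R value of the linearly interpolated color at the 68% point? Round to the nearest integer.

195

R = 96 + 0.68 × (241 − 96) = 194.6 → 195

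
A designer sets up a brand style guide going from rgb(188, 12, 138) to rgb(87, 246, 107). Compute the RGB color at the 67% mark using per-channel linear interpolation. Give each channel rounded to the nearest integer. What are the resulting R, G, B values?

67% corresponds to t = 0.67.
R = 188 + 0.67 × (87 − 188) = 188 + 0.67 × -101 = 120.33 → 120
G = 12 + 0.67 × (246 − 12) = 12 + 0.67 × 234 = 168.78 → 169
B = 138 + 0.67 × (107 − 138) = 138 + 0.67 × -31 = 117.23 → 117
So the blended color is (120, 169, 117), about #78a975.

(120, 169, 117)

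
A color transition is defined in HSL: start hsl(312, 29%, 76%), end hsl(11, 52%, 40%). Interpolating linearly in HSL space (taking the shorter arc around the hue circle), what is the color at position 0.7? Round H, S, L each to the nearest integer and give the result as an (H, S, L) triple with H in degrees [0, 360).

(353, 45, 51)

Hue: 11 − 312 = -301°, but |-301| > 180 so the shorter arc goes the other way: Δh = -301 + 360 = 59°.
H = 312 + 0.7 × (59) = 353.3 → 353°
S = 29 + 0.7 × (52 − 29) = 45.1 → 45%
L = 76 + 0.7 × (40 − 76) = 50.8 → 51%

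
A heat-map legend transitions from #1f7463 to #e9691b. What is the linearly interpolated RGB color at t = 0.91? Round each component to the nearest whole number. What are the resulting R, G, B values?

#1f7463 → (31, 116, 99); #e9691b → (233, 105, 27).
R = 31 + 0.91 × (233 − 31) = 31 + 0.91 × 202 = 214.82 → 215
G = 116 + 0.91 × (105 − 116) = 116 + 0.91 × -11 = 105.99 → 106
B = 99 + 0.91 × (27 − 99) = 99 + 0.91 × -72 = 33.48 → 33

(215, 106, 33)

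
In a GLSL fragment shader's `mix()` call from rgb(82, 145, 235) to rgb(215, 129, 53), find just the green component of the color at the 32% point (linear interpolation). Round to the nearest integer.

G = 145 + 0.32 × (129 − 145) = 139.88 → 140

140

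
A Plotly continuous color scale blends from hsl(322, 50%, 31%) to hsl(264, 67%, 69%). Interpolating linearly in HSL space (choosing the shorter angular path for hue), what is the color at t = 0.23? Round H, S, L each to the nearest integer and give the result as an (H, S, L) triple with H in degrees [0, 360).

(309, 54, 40)

Hue arc: Δh = 264 − 322 = -58° (|Δh| ≤ 180, already the shorter path).
H = 322 + 0.23 × (-58) = 308.66 → 309°
S = 50 + 0.23 × (67 − 50) = 53.91 → 54%
L = 31 + 0.23 × (69 − 31) = 39.74 → 40%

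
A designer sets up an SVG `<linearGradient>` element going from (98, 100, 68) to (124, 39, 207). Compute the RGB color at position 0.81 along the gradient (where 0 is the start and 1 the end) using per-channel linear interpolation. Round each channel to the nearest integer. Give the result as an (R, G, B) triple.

(119, 51, 181)

R = 98 + 0.81 × (124 − 98) = 98 + 0.81 × 26 = 119.06 → 119
G = 100 + 0.81 × (39 − 100) = 100 + 0.81 × -61 = 50.59 → 51
B = 68 + 0.81 × (207 − 68) = 68 + 0.81 × 139 = 180.59 → 181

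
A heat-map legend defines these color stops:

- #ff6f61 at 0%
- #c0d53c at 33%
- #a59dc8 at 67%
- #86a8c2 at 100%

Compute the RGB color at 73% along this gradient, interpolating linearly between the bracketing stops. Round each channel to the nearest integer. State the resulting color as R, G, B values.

73% lies between the 67% and 100% stops, so the local fraction is t = (73 − 67)/(100 − 67) = 6/33 ≈ 0.1818.
#a59dc8 → (165, 157, 200); #86a8c2 → (134, 168, 194).
R = 165 + 0.1818 × (134 − 165) = 159.364 → 159
G = 157 + 0.1818 × (168 − 157) = 159 → 159
B = 200 + 0.1818 × (194 − 200) = 198.909 → 199

(159, 159, 199)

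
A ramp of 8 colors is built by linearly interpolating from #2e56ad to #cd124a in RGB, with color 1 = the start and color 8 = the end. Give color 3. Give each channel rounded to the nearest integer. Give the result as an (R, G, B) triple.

(91, 67, 145)

With 8 swatches and endpoints inclusive, swatch 3 sits at t = (3 − 1)/(8 − 1) = 2/7 ≈ 0.2857.
#2e56ad → (46, 86, 173); #cd124a → (205, 18, 74).
R = 46 + 0.2857 × (205 − 46) = 91.426 → 91
G = 86 + 0.2857 × (18 − 86) = 66.572 → 67
B = 173 + 0.2857 × (74 − 173) = 144.716 → 145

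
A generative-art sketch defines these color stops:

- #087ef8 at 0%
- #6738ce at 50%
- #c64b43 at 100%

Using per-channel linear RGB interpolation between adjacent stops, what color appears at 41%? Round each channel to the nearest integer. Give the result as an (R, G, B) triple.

41% lies between the 0% and 50% stops, so the local fraction is t = (41 − 0)/(50 − 0) = 41/50 ≈ 0.82.
#087ef8 → (8, 126, 248); #6738ce → (103, 56, 206).
R = 8 + 0.82 × (103 − 8) = 85.9 → 86
G = 126 + 0.82 × (56 − 126) = 68.6 → 69
B = 248 + 0.82 × (206 − 248) = 213.56 → 214

(86, 69, 214)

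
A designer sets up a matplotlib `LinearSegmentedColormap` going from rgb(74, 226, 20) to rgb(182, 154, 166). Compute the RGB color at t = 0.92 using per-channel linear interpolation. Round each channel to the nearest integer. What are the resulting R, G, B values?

R = 74 + 0.92 × (182 − 74) = 74 + 0.92 × 108 = 173.36 → 173
G = 226 + 0.92 × (154 − 226) = 226 + 0.92 × -72 = 159.76 → 160
B = 20 + 0.92 × (166 − 20) = 20 + 0.92 × 146 = 154.32 → 154
So the blended color is (173, 160, 154), about #ada09a.

(173, 160, 154)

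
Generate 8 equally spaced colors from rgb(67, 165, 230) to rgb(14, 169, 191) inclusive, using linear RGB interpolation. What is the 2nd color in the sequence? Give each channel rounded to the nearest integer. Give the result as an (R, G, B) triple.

(59, 166, 224)

With 8 swatches and endpoints inclusive, swatch 2 sits at t = (2 − 1)/(8 − 1) = 1/7 ≈ 0.1429.
R = 67 + 0.1429 × (14 − 67) = 59.426 → 59
G = 165 + 0.1429 × (169 − 165) = 165.572 → 166
B = 230 + 0.1429 × (191 − 230) = 224.427 → 224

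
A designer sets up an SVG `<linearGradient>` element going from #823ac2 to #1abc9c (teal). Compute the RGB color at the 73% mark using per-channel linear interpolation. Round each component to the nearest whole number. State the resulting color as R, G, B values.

#823ac2 → (130, 58, 194); #1abc9c → (26, 188, 156).
73% corresponds to t = 0.73.
R = 130 + 0.73 × (26 − 130) = 130 + 0.73 × -104 = 54.08 → 54
G = 58 + 0.73 × (188 − 58) = 58 + 0.73 × 130 = 152.9 → 153
B = 194 + 0.73 × (156 − 194) = 194 + 0.73 × -38 = 166.26 → 166

(54, 153, 166)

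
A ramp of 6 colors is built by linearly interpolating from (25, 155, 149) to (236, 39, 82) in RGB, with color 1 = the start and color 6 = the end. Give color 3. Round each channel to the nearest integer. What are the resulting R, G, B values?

With 6 swatches and endpoints inclusive, swatch 3 sits at t = (3 − 1)/(6 − 1) = 2/5 ≈ 0.4.
R = 25 + 0.4 × (236 − 25) = 109.4 → 109
G = 155 + 0.4 × (39 − 155) = 108.6 → 109
B = 149 + 0.4 × (82 − 149) = 122.2 → 122

(109, 109, 122)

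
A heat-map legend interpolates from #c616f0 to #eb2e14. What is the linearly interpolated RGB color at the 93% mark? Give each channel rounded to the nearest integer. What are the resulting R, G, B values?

(232, 44, 35)

#c616f0 → (198, 22, 240); #eb2e14 → (235, 46, 20).
93% corresponds to t = 0.93.
R = 198 + 0.93 × (235 − 198) = 198 + 0.93 × 37 = 232.41 → 232
G = 22 + 0.93 × (46 − 22) = 22 + 0.93 × 24 = 44.32 → 44
B = 240 + 0.93 × (20 − 240) = 240 + 0.93 × -220 = 35.4 → 35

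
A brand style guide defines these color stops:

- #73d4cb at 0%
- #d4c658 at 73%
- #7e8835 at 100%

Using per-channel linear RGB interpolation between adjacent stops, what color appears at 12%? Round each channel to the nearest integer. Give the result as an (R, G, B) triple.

(131, 210, 184)

12% lies between the 0% and 73% stops, so the local fraction is t = (12 − 0)/(73 − 0) = 12/73 ≈ 0.1644.
#73d4cb → (115, 212, 203); #d4c658 → (212, 198, 88).
R = 115 + 0.1644 × (212 − 115) = 130.947 → 131
G = 212 + 0.1644 × (198 − 212) = 209.698 → 210
B = 203 + 0.1644 × (88 − 203) = 184.094 → 184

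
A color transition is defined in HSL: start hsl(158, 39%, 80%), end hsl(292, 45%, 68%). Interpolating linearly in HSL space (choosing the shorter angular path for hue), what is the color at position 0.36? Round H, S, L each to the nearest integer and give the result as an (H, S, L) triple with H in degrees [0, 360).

Hue arc: Δh = 292 − 158 = 134° (|Δh| ≤ 180, already the shorter path).
H = 158 + 0.36 × (134) = 206.24 → 206°
S = 39 + 0.36 × (45 − 39) = 41.16 → 41%
L = 80 + 0.36 × (68 − 80) = 75.68 → 76%

(206, 41, 76)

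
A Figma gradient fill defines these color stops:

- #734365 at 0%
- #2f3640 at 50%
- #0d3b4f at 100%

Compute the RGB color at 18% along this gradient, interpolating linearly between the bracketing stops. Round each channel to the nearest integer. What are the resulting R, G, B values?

(91, 62, 88)

18% lies between the 0% and 50% stops, so the local fraction is t = (18 − 0)/(50 − 0) = 18/50 ≈ 0.36.
#734365 → (115, 67, 101); #2f3640 → (47, 54, 64).
R = 115 + 0.36 × (47 − 115) = 90.52 → 91
G = 67 + 0.36 × (54 − 67) = 62.32 → 62
B = 101 + 0.36 × (64 − 101) = 87.68 → 88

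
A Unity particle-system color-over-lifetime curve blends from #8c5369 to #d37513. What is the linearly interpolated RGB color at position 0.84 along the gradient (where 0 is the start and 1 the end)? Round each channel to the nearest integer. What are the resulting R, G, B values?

(200, 112, 33)

#8c5369 → (140, 83, 105); #d37513 → (211, 117, 19).
R = 140 + 0.84 × (211 − 140) = 140 + 0.84 × 71 = 199.64 → 200
G = 83 + 0.84 × (117 − 83) = 83 + 0.84 × 34 = 111.56 → 112
B = 105 + 0.84 × (19 − 105) = 105 + 0.84 × -86 = 32.76 → 33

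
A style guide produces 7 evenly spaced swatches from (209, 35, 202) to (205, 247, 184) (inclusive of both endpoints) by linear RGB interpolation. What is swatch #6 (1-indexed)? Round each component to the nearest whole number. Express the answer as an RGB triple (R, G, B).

(206, 212, 187)

With 7 swatches and endpoints inclusive, swatch 6 sits at t = (6 − 1)/(7 − 1) = 5/6 ≈ 0.8333.
R = 209 + 0.8333 × (205 − 209) = 205.667 → 206
G = 35 + 0.8333 × (247 − 35) = 211.66 → 212
B = 202 + 0.8333 × (184 − 202) = 187.001 → 187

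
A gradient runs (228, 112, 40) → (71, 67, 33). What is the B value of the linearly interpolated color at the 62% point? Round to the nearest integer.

B = 40 + 0.62 × (33 − 40) = 35.66 → 36

36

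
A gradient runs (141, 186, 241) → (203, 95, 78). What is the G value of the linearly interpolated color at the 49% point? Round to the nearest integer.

141

G = 186 + 0.49 × (95 − 186) = 141.41 → 141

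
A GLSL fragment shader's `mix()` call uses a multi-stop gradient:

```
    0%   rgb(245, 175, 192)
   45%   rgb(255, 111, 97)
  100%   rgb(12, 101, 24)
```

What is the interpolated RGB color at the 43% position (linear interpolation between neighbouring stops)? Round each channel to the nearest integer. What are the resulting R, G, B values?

43% lies between the 0% and 45% stops, so the local fraction is t = (43 − 0)/(45 − 0) = 43/45 ≈ 0.9556.
R = 245 + 0.9556 × (255 − 245) = 254.556 → 255
G = 175 + 0.9556 × (111 − 175) = 113.842 → 114
B = 192 + 0.9556 × (97 − 192) = 101.218 → 101

(255, 114, 101)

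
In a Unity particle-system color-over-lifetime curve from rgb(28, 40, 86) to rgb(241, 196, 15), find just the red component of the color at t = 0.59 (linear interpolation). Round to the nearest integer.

154

R = 28 + 0.59 × (241 − 28) = 153.67 → 154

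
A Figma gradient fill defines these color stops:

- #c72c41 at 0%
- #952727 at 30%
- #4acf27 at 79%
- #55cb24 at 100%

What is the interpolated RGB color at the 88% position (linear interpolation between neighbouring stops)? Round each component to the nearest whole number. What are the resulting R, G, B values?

(79, 205, 38)

88% lies between the 79% and 100% stops, so the local fraction is t = (88 − 79)/(100 − 79) = 9/21 ≈ 0.4286.
#4acf27 → (74, 207, 39); #55cb24 → (85, 203, 36).
R = 74 + 0.4286 × (85 − 74) = 78.715 → 79
G = 207 + 0.4286 × (203 − 207) = 205.286 → 205
B = 39 + 0.4286 × (36 − 39) = 37.714 → 38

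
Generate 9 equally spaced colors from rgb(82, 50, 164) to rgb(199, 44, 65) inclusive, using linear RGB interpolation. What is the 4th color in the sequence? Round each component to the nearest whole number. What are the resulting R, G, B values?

With 9 swatches and endpoints inclusive, swatch 4 sits at t = (4 − 1)/(9 − 1) = 3/8 ≈ 0.375.
R = 82 + 0.375 × (199 − 82) = 125.875 → 126
G = 50 + 0.375 × (44 − 50) = 47.75 → 48
B = 164 + 0.375 × (65 − 164) = 126.875 → 127

(126, 48, 127)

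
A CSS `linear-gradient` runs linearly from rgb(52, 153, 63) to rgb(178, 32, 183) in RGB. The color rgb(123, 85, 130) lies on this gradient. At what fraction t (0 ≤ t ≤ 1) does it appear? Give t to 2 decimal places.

0.56

Invert the lerp on the R channel (largest span, 126): t = (123 − 52) / (178 − 52) = 71/126 = 0.56349.
Check on G: (85 − 153)/(32 − 153) = 0.562 ✓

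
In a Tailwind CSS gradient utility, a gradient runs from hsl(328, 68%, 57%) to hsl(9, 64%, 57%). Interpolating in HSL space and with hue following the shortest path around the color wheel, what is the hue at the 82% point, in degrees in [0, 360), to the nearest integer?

Hue: 9 − 328 = -319°, but |-319| > 180 so the shorter arc goes the other way: Δh = -319 + 360 = 41°.
H = 328 + 0.82 × (41) = 361.62 → 362 → 362 mod 360 = 2°

2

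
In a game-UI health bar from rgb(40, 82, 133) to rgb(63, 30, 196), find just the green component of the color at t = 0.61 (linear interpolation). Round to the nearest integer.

G = 82 + 0.61 × (30 − 82) = 50.28 → 50

50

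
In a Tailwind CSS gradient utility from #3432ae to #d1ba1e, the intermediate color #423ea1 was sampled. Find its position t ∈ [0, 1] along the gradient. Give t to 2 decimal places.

0.09

Invert the lerp on the R channel (largest span, 157): t = (66 − 52) / (209 − 52) = 14/157 = 0.089172.
Check on G: (62 − 50)/(186 − 50) = 0.08824 ✓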